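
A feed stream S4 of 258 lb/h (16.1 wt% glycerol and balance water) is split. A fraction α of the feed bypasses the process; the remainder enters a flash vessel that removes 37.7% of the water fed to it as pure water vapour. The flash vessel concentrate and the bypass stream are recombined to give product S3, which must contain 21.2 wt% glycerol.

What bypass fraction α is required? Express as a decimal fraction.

All 258×0.161 = 41.538 lb/h of glycerol reaches S3, so S3 = 41.538/0.212 = 195.93 lb/h and vapour = 62.066 lb/h.
The evaporator receives (1−α)·258 of feed at 0.839 water and removes 0.377 of that water:
0.377×0.839×(1−α)×258 = 62.066
(1−α) = 62.066/81.606 = 0.7606;  α = 0.2394.

0.239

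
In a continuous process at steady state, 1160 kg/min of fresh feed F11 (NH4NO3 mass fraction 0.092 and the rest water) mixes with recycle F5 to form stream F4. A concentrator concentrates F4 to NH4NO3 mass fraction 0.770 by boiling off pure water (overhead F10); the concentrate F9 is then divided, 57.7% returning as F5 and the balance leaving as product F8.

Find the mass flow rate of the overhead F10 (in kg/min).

1021 kg/min

Overall NH4NO3 balance (none leaves overhead): NH4NO3 in fresh feed = NH4NO3 in product, i.e. 1160×0.092 = (1−0.577)·F9·0.770.
F9 = 106.72/(0.770×0.423) = 327.65 kg/min.
Recycle F5 = 0.577×327.65 = 189.06 kg/min.
Combined feed F4 = 1160 + 189.06 = 1349.1 kg/min.
Overhead F10 = F4 − F9 = 1349.1 − 327.65 = 1021.4 kg/min.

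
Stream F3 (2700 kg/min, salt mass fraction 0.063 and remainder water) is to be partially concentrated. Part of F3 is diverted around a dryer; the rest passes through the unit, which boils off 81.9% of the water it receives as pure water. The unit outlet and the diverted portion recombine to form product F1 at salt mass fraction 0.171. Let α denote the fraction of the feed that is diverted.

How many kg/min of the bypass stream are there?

All 2700×0.063 = 170.1 kg/min of salt reaches F1, so F1 = 170.1/0.171 = 994.74 kg/min and vapour = 1705.3 kg/min.
The evaporator receives (1−α)·2700 of feed at 0.937 water and removes 0.819 of that water:
0.819×0.937×(1−α)×2700 = 1705.3
(1−α) = 1705.3/2072 = 0.8230;  α = 0.1770.
Bypass flow = 0.1770×2700 = 477.88 kg/min.

477.9 kg/min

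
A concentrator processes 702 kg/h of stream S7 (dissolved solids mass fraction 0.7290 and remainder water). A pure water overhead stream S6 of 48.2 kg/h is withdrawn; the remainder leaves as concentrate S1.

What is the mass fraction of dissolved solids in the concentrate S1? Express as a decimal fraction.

0.7827

dissolved solids is not removed: 702×0.729 = 511.76 kg/h of dissolved solids enters S1.
Concentrate = 702 − 48.2 = 653.8 kg/h.
Mass fraction = 511.76/653.8 = 0.7827.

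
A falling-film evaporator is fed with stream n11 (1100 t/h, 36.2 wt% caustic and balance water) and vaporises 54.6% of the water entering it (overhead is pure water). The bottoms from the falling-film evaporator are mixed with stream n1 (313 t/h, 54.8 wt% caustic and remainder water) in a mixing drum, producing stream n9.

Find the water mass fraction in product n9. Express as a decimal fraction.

0.4468

Vapour removed = 0.546×0.638×1100 = 383.18 t/h; concentrate = 716.82 t/h.
water reaching the mixer = 318.62 (from concentrate) + 313×0.452 = 460.09 t/h.
Product flow = 716.82 + 313 = 1029.8 t/h; water fraction = 0.4468.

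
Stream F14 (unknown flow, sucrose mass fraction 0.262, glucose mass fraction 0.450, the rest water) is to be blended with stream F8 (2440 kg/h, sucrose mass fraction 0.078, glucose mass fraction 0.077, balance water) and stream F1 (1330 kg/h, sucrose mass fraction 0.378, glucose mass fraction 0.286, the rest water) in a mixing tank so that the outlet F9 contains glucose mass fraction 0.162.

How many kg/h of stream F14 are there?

Let F14 be the unknown flow. Total out = 3770 + F14.
glucose balance: 568.26 + 0.450·F14 = 0.162·(3770 + F14)
(0.450 − 0.162)·F14 = 0.162×3770 − 568.26 = 42.48
F14 = 42.48 / 0.288 = 147.5 kg/h

147.5 kg/h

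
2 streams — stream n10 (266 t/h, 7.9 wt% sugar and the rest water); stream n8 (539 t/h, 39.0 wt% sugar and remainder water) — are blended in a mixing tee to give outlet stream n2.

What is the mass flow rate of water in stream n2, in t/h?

water out = water in = 266×0.921 + 539×0.610 = 573.78 t/h.

573.8 t/h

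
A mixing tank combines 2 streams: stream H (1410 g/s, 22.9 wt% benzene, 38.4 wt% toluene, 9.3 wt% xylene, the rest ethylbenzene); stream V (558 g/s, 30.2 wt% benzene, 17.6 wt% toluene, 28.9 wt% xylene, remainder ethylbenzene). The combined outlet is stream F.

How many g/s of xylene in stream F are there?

292.4 g/s

xylene out = xylene in = 1410×0.093 + 558×0.289 = 292.39 g/s.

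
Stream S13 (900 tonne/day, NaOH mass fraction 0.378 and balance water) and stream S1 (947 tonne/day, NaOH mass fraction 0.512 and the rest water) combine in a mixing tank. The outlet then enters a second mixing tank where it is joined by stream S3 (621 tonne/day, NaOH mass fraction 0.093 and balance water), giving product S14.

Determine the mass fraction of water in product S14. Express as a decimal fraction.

0.642

Overall, product flow = 2468 tonne/day.
water in = 900×0.622 + 947×0.488 + 621×0.907 = 1585.2 tonne/day.
water fraction in S14 = 0.642.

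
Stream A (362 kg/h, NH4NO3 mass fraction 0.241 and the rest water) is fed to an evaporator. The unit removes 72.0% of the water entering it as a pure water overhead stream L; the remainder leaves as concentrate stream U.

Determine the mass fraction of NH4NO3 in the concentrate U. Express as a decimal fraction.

0.531

NH4NO3 is not removed: 362×0.241 = 87.242 kg/h of NH4NO3 enters U.
water entering = 362×0.759 = 274.76 kg/h; overhead removed = 0.720×274.76 = 197.83 kg/h.
Concentrate = 362 − 197.83 = 164.17 kg/h.
Mass fraction = 87.242/164.17 = 0.531.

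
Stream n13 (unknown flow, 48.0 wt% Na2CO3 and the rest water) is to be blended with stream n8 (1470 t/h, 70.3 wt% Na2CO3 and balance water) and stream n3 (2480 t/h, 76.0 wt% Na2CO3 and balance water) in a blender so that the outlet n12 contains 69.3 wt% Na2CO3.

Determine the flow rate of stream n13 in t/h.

Let n13 be the unknown flow. Total out = 3950 + n13.
Na2CO3 balance: 2918.2 + 0.480·n13 = 0.693·(3950 + n13)
(0.480 − 0.693)·n13 = 0.693×3950 − 2918.2 = -180.86
n13 = -180.86 / -0.213 = 849.11 t/h

849.1 t/h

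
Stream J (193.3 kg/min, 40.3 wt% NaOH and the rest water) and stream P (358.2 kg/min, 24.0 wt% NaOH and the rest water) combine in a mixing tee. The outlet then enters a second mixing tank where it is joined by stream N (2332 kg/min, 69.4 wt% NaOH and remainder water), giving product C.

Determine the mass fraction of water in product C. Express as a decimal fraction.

0.382

Overall, product flow = 2883.5 kg/min.
water in = 193.3×0.597 + 358.2×0.760 + 2332×0.306 = 1101.2 kg/min.
water fraction in C = 0.382.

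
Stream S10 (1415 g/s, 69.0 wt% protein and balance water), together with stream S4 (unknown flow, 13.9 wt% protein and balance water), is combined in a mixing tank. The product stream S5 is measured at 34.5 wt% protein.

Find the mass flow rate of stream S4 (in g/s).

Let S4 be the unknown flow. Total out = 1415 + S4.
protein balance: 976.35 + 0.139·S4 = 0.345·(1415 + S4)
(0.139 − 0.345)·S4 = 0.345×1415 − 976.35 = -488.17
S4 = -488.17 / -0.206 = 2369.8 g/s

2370 g/s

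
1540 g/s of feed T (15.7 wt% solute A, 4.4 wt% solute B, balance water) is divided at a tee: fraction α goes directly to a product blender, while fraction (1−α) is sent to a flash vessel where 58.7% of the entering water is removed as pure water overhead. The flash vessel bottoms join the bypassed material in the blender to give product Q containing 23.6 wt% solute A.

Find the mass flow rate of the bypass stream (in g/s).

All 1540×0.157 = 241.78 g/s of solute A reaches Q, so Q = 241.78/0.236 = 1024.5 g/s and vapour = 515.51 g/s.
The evaporator receives (1−α)·1540 of feed at 0.799 water and removes 0.587 of that water:
0.587×0.799×(1−α)×1540 = 515.51
(1−α) = 515.51/722.28 = 0.7137;  α = 0.2863.
Bypass flow = 0.2863×1540 = 440.87 g/s.

440.9 g/s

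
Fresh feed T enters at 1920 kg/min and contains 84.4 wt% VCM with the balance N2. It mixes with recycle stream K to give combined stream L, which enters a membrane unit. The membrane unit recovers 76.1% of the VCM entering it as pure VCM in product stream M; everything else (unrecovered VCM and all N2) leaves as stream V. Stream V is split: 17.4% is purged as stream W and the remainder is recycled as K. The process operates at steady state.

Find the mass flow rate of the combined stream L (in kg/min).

N2 enters only via T and leaves only via the purge: 1920×0.156 = 0.174×(N2 in V), and the membrane unit passes all N2, so N2 in L = N2 in V = 1721.4 kg/min.
VCM in L: m_A = 1920×0.844 + (1−0.174)·(1−0.761)·m_A, so m_A = 1620.5/0.8026 = 2019.1 kg/min.
L = 2019.1 + 1721.4 = 3740.5 kg/min.

3740 kg/min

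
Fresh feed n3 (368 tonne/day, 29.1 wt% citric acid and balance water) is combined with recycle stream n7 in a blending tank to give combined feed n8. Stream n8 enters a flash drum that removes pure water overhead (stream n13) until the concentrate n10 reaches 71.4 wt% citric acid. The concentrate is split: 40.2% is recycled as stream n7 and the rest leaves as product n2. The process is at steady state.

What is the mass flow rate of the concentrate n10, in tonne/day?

250.8 tonne/day

Overall citric acid balance (none leaves overhead): citric acid in fresh feed = citric acid in product, i.e. 368×0.291 = (1−0.402)·n10·0.714.
n10 = 107.09/(0.714×0.598) = 250.81 tonne/day.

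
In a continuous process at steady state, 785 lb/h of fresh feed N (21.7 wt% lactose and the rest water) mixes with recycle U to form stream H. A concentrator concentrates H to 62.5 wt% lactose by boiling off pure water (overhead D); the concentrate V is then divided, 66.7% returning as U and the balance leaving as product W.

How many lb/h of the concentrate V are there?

Overall lactose balance (none leaves overhead): lactose in fresh feed = lactose in product, i.e. 785×0.217 = (1−0.667)·V·0.625.
V = 170.34/(0.625×0.333) = 818.47 lb/h.

818.5 lb/h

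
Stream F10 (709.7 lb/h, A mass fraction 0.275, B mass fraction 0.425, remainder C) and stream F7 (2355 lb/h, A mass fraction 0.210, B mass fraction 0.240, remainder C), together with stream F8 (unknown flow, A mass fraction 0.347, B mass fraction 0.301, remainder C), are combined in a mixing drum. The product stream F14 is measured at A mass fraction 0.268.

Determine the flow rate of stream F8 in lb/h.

Let F8 be the unknown flow. Total out = 3064.7 + F8.
A balance: 689.72 + 0.347·F8 = 0.268·(3064.7 + F8)
(0.347 − 0.268)·F8 = 0.268×3064.7 − 689.72 = 131.62
F8 = 131.62 / 0.079 = 1666.1 lb/h

1666 lb/h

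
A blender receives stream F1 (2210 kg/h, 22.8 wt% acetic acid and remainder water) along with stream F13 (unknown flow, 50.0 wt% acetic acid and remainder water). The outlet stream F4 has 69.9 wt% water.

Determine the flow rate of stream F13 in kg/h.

Let F13 be the unknown flow. Total out = 2210 + F13.
water balance: 1706.1 + 0.500·F13 = 0.699·(2210 + F13)
(0.500 − 0.699)·F13 = 0.699×2210 − 1706.1 = -161.33
F13 = -161.33 / -0.199 = 810.7 kg/h

810.7 kg/h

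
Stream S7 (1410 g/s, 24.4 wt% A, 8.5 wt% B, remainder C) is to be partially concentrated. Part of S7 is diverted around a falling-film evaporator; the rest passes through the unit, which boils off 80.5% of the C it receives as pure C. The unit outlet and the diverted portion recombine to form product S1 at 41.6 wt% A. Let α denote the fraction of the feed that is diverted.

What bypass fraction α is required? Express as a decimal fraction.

All 1410×0.244 = 344.04 g/s of A reaches S1, so S1 = 344.04/0.416 = 827.02 g/s and vapour = 582.98 g/s.
The evaporator receives (1−α)·1410 of feed at 0.671 C and removes 0.805 of that C:
0.805×0.671×(1−α)×1410 = 582.98
(1−α) = 582.98/761.62 = 0.7654;  α = 0.2346.

0.235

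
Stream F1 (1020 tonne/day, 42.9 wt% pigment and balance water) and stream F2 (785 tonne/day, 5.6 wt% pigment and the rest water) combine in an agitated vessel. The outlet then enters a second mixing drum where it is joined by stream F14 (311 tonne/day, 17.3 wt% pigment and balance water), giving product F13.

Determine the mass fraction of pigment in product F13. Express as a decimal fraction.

0.2530

Overall, product flow = 2116 tonne/day.
pigment in = 1020×0.429 + 785×0.056 + 311×0.173 = 535.34 tonne/day.
pigment fraction in F13 = 0.2530.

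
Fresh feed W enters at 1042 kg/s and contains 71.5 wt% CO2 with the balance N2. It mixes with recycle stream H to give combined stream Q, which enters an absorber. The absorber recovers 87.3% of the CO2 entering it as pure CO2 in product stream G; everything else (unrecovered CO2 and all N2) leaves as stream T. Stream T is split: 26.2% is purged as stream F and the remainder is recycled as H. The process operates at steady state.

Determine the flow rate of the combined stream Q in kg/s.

N2 enters only via W and leaves only via the purge: 1042×0.285 = 0.262×(N2 in T), and the absorber passes all N2, so N2 in Q = N2 in T = 1133.5 kg/s.
CO2 in Q: m_A = 1042×0.715 + (1−0.262)·(1−0.873)·m_A, so m_A = 745.03/0.9063 = 822.08 kg/s.
Q = 822.08 + 1133.5 = 1955.6 kg/s.

1956 kg/s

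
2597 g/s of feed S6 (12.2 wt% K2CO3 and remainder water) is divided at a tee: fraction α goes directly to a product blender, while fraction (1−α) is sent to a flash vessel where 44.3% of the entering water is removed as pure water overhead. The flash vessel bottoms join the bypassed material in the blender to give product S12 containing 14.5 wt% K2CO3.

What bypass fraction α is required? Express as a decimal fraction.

0.592

All 2597×0.122 = 316.83 g/s of K2CO3 reaches S12, so S12 = 316.83/0.145 = 2185.1 g/s and vapour = 411.94 g/s.
The evaporator receives (1−α)·2597 of feed at 0.878 water and removes 0.443 of that water:
0.443×0.878×(1−α)×2597 = 411.94
(1−α) = 411.94/1010.1 = 0.4078;  α = 0.5922.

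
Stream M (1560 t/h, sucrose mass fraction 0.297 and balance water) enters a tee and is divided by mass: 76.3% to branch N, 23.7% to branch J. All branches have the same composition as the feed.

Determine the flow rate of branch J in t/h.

Branch J flow = 0.237×1560 = 369.72 t/h.

369.7 t/h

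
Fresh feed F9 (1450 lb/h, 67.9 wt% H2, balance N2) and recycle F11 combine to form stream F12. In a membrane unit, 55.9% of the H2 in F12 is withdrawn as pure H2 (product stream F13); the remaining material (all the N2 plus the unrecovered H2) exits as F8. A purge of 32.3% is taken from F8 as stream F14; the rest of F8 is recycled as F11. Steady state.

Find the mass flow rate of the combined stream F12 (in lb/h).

N2 enters only via F9 and leaves only via the purge: 1450×0.321 = 0.323×(N2 in F8), and the membrane unit passes all N2, so N2 in F12 = N2 in F8 = 1441 lb/h.
H2 in F12: m_A = 1450×0.679 + (1−0.323)·(1−0.559)·m_A, so m_A = 984.55/0.7014 = 1403.6 lb/h.
F12 = 1403.6 + 1441 = 2844.6 lb/h.

2845 lb/h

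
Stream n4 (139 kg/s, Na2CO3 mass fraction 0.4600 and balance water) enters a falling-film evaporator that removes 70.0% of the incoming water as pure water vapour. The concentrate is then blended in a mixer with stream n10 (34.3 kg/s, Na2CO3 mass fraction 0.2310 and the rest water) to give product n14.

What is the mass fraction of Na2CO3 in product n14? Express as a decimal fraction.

0.5951

Vapour removed = 0.700×0.540×139 = 52.542 kg/s; concentrate = 86.458 kg/s.
Na2CO3 reaching the mixer = 63.94 (from concentrate) + 34.3×0.231 = 71.863 kg/s.
Product flow = 86.458 + 34.3 = 120.76 kg/s; Na2CO3 fraction = 0.5951.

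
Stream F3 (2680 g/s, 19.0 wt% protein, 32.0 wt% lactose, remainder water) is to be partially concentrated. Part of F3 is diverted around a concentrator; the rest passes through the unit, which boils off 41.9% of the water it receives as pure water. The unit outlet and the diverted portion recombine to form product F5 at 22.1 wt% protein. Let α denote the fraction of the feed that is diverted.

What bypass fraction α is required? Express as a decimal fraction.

0.317

All 2680×0.190 = 509.2 g/s of protein reaches F5, so F5 = 509.2/0.221 = 2304.1 g/s and vapour = 375.93 g/s.
The evaporator receives (1−α)·2680 of feed at 0.490 water and removes 0.419 of that water:
0.419×0.490×(1−α)×2680 = 375.93
(1−α) = 375.93/550.23 = 0.6832;  α = 0.3168.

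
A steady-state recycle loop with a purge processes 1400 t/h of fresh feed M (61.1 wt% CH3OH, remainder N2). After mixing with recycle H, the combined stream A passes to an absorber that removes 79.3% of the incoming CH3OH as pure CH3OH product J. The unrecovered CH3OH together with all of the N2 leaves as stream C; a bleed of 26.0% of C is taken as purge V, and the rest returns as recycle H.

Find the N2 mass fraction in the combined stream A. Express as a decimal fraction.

0.675

N2 enters only via M and leaves only via the purge: 1400×0.389 = 0.260×(N2 in C), and the absorber passes all N2, so N2 in A = N2 in C = 2094.6 t/h.
CH3OH in A: m_A = 1400×0.611 + (1−0.260)·(1−0.793)·m_A, so m_A = 855.4/0.8468 = 1010.1 t/h.
A = 1010.1 + 2094.6 = 3104.7 t/h.
N2 fraction in A = 2094.6/3104.7 = 0.675.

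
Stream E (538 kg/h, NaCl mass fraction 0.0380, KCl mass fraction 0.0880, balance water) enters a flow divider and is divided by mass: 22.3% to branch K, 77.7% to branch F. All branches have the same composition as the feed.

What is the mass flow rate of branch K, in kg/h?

120 kg/h

Branch K flow = 0.223×538 = 119.97 kg/h.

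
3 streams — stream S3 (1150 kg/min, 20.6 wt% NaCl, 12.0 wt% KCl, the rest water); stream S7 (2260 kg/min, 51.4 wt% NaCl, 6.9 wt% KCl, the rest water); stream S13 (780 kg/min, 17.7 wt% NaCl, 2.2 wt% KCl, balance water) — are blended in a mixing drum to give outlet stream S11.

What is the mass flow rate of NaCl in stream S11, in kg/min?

1537 kg/min

NaCl out = NaCl in = 1150×0.206 + 2260×0.514 + 780×0.177 = 1536.6 kg/min.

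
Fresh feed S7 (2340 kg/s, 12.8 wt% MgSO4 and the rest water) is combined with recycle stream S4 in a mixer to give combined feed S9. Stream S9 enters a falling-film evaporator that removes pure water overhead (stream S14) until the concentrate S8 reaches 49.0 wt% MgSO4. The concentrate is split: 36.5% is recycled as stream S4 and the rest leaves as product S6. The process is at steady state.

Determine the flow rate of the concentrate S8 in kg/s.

Overall MgSO4 balance (none leaves overhead): MgSO4 in fresh feed = MgSO4 in product, i.e. 2340×0.128 = (1−0.365)·S8·0.490.
S8 = 299.52/(0.490×0.635) = 962.62 kg/s.

962.6 kg/s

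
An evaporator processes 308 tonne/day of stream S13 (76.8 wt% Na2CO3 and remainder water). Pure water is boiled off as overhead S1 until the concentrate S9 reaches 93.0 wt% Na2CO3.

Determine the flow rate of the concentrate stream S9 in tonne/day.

Na2CO3 is conserved: 308×0.768 = 236.54 tonne/day all reports to the concentrate.
Concentrate = 236.54/(target fraction) = 254.35 tonne/day.

254.3 tonne/day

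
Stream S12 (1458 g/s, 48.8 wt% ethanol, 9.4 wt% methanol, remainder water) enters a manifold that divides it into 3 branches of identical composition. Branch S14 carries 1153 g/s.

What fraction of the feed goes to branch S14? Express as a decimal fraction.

Fraction to S14 = 1153/1458 = 0.7908.

0.791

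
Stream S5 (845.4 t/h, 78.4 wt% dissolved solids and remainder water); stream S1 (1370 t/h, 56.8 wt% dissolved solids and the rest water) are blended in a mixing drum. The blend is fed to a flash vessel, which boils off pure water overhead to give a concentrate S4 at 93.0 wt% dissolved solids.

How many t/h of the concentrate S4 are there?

dissolved solids entering = 845.4×0.784 + 1370×0.568 = 1441 t/h.
All dissolved solids reports to S4, so S4 = 1441/0.930 = 1549.4 t/h.

1549 t/h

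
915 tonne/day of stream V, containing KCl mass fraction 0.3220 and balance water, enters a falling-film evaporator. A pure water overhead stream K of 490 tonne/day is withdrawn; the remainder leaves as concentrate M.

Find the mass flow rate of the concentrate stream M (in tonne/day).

Concentrate = 915 − 490 = 425 tonne/day.

425 tonne/day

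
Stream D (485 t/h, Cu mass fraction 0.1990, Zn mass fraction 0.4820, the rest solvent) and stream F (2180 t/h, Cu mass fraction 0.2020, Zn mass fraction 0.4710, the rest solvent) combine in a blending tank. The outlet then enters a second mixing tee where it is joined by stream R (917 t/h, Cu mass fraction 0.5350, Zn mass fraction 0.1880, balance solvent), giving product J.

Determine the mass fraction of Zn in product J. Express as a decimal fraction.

Overall, product flow = 3582 t/h.
Zn in = 485×0.482 + 2180×0.471 + 917×0.188 = 1432.9 t/h.
Zn fraction in J = 0.4000.

0.4000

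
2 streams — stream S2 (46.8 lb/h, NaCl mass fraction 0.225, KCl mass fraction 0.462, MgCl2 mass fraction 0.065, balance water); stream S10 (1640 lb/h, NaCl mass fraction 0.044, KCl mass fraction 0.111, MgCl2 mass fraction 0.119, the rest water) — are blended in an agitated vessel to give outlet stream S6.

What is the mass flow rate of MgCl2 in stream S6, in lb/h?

MgCl2 out = MgCl2 in = 46.8×0.065 + 1640×0.119 = 198.2 lb/h.

198.2 lb/h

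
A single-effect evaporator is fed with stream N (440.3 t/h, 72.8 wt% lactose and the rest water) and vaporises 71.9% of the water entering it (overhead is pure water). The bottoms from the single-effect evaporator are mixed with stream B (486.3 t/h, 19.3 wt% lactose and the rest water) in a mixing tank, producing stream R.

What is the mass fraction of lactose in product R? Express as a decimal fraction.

0.4930

Vapour removed = 0.719×0.272×440.3 = 86.109 t/h; concentrate = 354.19 t/h.
lactose reaching the mixer = 320.54 (from concentrate) + 486.3×0.193 = 414.39 t/h.
Product flow = 354.19 + 486.3 = 840.49 t/h; lactose fraction = 0.4930.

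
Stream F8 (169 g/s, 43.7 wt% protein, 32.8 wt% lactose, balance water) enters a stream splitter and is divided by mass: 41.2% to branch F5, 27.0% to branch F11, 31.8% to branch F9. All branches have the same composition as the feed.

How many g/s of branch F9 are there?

Branch F9 flow = 0.318×169 = 53.742 g/s.

53.74 g/s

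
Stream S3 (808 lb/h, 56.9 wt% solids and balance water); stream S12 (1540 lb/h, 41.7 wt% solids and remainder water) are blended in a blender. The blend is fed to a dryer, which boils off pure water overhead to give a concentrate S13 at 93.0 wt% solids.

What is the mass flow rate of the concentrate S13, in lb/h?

1185 lb/h

solids entering = 808×0.569 + 1540×0.417 = 1101.9 lb/h.
All solids reports to S13, so S13 = 1101.9/0.930 = 1184.9 lb/h.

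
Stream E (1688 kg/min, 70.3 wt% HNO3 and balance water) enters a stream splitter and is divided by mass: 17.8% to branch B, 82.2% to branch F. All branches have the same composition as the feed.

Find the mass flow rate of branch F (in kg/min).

Branch F flow = 0.822×1688 = 1387.5 kg/min.

1388 kg/min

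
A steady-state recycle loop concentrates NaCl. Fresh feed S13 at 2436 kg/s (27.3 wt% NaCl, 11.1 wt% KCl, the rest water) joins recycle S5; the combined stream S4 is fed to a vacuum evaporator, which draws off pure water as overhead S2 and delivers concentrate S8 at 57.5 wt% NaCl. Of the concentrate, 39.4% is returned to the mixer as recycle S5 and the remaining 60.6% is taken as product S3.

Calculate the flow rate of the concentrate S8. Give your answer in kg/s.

Overall NaCl balance (none leaves overhead): NaCl in fresh feed = NaCl in product, i.e. 2436×0.273 = (1−0.394)·S8·0.575.
S8 = 665.03/(0.575×0.606) = 1908.5 kg/s.

1909 kg/s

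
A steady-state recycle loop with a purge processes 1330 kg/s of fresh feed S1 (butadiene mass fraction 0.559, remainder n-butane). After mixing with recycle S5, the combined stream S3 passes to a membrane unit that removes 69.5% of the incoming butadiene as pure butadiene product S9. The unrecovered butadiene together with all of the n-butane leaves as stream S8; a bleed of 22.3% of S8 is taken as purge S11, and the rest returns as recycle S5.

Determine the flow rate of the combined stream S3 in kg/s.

n-butane enters only via S1 and leaves only via the purge: 1330×0.441 = 0.223×(n-butane in S8), and the membrane unit passes all n-butane, so n-butane in S3 = n-butane in S8 = 2630.2 kg/s.
butadiene in S3: m_A = 1330×0.559 + (1−0.223)·(1−0.695)·m_A, so m_A = 743.47/0.7630 = 974.38 kg/s.
S3 = 974.38 + 2630.2 = 3604.6 kg/s.

3605 kg/s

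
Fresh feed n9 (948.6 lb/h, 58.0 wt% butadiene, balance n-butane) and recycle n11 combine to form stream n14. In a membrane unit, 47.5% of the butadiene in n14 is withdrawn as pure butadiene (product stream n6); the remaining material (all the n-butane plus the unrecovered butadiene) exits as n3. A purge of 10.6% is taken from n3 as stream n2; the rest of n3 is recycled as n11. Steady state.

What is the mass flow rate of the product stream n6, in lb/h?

492.5 lb/h

butadiene in n14: m_A = 948.6×0.580 + (1−0.106)·(1−0.475)·m_A, so m_A = 550.19/0.5306 = 1036.8 lb/h.
Product n6 = 0.475×1036.8 = 492.49 lb/h.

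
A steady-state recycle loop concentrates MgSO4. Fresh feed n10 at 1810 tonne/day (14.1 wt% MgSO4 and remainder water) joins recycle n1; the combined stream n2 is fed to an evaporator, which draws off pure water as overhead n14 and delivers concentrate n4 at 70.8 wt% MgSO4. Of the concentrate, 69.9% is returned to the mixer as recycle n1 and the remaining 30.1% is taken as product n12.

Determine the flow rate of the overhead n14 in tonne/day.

Overall MgSO4 balance (none leaves overhead): MgSO4 in fresh feed = MgSO4 in product, i.e. 1810×0.141 = (1−0.699)·n4·0.708.
n4 = 255.21/(0.708×0.301) = 1197.6 tonne/day.
Recycle n1 = 0.699×1197.6 = 837.1 tonne/day.
Combined feed n2 = 1810 + 837.1 = 2647.1 tonne/day.
Overhead n14 = n2 − n4 = 2647.1 − 1197.6 = 1449.5 tonne/day.

1450 tonne/day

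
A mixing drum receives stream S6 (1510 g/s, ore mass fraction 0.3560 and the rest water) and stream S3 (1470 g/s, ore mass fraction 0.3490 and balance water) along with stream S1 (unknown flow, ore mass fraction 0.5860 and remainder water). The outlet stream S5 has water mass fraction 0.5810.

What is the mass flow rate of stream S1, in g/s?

1186 g/s

Let S1 be the unknown flow. Total out = 2980 + S1.
water balance: 1929.4 + 0.414·S1 = 0.581·(2980 + S1)
(0.414 − 0.581)·S1 = 0.581×2980 − 1929.4 = -198.03
S1 = -198.03 / -0.167 = 1185.8 g/s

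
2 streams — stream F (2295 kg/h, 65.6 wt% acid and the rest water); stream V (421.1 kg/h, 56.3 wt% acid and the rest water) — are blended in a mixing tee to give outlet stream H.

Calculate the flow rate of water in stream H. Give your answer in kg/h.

water out = water in = 2295×0.344 + 421.1×0.437 = 973.5 kg/h.

973.5 kg/h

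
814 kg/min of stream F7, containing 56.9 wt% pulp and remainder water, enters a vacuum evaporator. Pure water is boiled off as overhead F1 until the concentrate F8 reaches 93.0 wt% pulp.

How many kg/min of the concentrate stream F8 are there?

498 kg/min

pulp is conserved: 814×0.569 = 463.17 kg/min all reports to the concentrate.
Concentrate = 463.17/(target fraction) = 498.03 kg/min.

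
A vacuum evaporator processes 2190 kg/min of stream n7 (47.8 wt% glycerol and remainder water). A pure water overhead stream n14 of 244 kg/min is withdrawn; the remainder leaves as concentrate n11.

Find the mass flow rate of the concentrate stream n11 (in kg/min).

Concentrate = 2190 − 244 = 1946 kg/min.

1946 kg/min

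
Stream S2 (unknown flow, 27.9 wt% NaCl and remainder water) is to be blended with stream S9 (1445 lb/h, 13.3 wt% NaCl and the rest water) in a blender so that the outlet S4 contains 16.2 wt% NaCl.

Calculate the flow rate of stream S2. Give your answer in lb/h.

358.2 lb/h

Let S2 be the unknown flow. Total out = 1445 + S2.
NaCl balance: 192.19 + 0.279·S2 = 0.162·(1445 + S2)
(0.279 − 0.162)·S2 = 0.162×1445 − 192.19 = 41.905
S2 = 41.905 / 0.117 = 358.16 lb/h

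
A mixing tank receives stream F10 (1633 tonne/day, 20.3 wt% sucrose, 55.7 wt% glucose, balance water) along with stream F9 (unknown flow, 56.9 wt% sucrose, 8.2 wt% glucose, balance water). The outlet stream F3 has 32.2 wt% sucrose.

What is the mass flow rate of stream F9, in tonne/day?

Let F9 be the unknown flow. Total out = 1633 + F9.
sucrose balance: 331.5 + 0.569·F9 = 0.322·(1633 + F9)
(0.569 − 0.322)·F9 = 0.322×1633 − 331.5 = 194.33
F9 = 194.33 / 0.247 = 786.75 tonne/day

786.7 tonne/day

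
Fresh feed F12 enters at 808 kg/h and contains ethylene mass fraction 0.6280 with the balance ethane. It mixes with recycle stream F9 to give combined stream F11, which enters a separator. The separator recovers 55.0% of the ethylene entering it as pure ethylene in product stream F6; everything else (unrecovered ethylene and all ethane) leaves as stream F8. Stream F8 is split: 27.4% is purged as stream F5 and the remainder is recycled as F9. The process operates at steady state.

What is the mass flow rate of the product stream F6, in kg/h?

ethylene in F11: m_A = 808×0.628 + (1−0.274)·(1−0.550)·m_A, so m_A = 507.42/0.6733 = 753.64 kg/h.
Product F6 = 0.550×753.64 = 414.5 kg/h.

414.5 kg/h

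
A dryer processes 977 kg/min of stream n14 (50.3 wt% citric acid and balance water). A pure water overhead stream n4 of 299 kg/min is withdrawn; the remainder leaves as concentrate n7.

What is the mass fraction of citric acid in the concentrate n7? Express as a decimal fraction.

citric acid is not removed: 977×0.503 = 491.43 kg/min of citric acid enters n7.
Concentrate = 977 − 299 = 678 kg/min.
Mass fraction = 491.43/678 = 0.725.

0.725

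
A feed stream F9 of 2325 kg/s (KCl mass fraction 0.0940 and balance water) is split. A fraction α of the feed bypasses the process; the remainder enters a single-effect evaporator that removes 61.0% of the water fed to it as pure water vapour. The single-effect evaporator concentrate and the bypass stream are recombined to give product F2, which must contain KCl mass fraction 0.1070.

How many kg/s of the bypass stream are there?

All 2325×0.094 = 218.55 kg/s of KCl reaches F2, so F2 = 218.55/0.107 = 2042.5 kg/s and vapour = 282.48 kg/s.
The evaporator receives (1−α)·2325 of feed at 0.906 water and removes 0.610 of that water:
0.610×0.906×(1−α)×2325 = 282.48
(1−α) = 282.48/1284.9 = 0.2198;  α = 0.7802.
Bypass flow = 0.7802×2325 = 1813.9 kg/s.

1814 kg/s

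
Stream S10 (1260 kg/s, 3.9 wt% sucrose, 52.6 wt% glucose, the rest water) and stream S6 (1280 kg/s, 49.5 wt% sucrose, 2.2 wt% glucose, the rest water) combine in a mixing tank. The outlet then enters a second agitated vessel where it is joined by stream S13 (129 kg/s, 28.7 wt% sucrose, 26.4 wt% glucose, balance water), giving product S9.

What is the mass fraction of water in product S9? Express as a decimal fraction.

Overall, product flow = 2669 kg/s.
water in = 1260×0.435 + 1280×0.483 + 129×0.449 = 1224.3 kg/s.
water fraction in S9 = 0.459.

0.459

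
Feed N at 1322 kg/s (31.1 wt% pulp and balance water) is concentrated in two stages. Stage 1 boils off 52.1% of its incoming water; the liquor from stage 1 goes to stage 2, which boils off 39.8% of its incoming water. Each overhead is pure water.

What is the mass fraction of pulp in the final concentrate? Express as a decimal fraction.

water in feed = 1322×0.689 = 910.86 kg/s.
After stage 1: water left = (1−0.521)×910.86 = 436.3; stream total = 847.44 kg/s.
After stage 2: water left = (1−0.398)×436.3 = 262.65; final concentrate = 673.8 kg/s.
pulp fraction = 411.14/673.8 = 0.610.

0.610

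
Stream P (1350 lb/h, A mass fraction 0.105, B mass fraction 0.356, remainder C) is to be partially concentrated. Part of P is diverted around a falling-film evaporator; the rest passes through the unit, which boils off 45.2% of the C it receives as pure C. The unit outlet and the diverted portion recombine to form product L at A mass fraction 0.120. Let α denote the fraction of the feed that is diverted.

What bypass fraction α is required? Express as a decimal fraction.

All 1350×0.105 = 141.75 lb/h of A reaches L, so L = 141.75/0.120 = 1181.2 lb/h and vapour = 168.75 lb/h.
The evaporator receives (1−α)·1350 of feed at 0.539 C and removes 0.452 of that C:
0.452×0.539×(1−α)×1350 = 168.75
(1−α) = 168.75/328.9 = 0.5131;  α = 0.4869.

0.487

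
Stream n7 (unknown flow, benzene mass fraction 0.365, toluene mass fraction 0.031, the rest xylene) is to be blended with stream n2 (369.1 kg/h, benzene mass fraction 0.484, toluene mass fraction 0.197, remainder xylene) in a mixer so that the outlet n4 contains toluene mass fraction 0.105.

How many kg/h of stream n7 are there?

Let n7 be the unknown flow. Total out = 369.1 + n7.
toluene balance: 72.713 + 0.031·n7 = 0.105·(369.1 + n7)
(0.031 − 0.105)·n7 = 0.105×369.1 − 72.713 = -33.957
n7 = -33.957 / -0.074 = 458.88 kg/h

458.9 kg/h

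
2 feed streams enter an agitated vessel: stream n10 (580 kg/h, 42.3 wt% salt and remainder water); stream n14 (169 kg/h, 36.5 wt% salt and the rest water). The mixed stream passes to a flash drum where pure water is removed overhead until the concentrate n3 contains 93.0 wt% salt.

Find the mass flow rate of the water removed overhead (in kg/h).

418.9 kg/h

salt entering = 580×0.423 + 169×0.365 = 307.02 kg/h.
All salt reports to n3, so n3 = 307.02/0.930 = 330.13 kg/h.
Total feed = 749 kg/h; overhead = 749 − 330.13 = 418.87 kg/h.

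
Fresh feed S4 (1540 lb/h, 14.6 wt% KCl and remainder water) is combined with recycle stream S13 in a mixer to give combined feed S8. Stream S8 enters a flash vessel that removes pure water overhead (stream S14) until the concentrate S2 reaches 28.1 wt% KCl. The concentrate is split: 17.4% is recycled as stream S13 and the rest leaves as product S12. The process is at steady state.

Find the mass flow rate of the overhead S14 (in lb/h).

Overall KCl balance (none leaves overhead): KCl in fresh feed = KCl in product, i.e. 1540×0.146 = (1−0.174)·S2·0.281.
S2 = 224.84/(0.281×0.826) = 968.7 lb/h.
Recycle S13 = 0.174×968.7 = 168.55 lb/h.
Combined feed S8 = 1540 + 168.55 = 1708.6 lb/h.
Overhead S14 = S8 − S2 = 1708.6 − 968.7 = 739.86 lb/h.

739.9 lb/h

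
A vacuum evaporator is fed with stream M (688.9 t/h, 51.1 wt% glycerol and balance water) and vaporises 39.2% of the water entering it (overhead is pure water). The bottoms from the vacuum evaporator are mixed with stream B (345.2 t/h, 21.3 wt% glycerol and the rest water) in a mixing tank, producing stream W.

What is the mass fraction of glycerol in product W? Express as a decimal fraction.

Vapour removed = 0.392×0.489×688.9 = 132.05 t/h; concentrate = 556.85 t/h.
glycerol reaching the mixer = 352.03 (from concentrate) + 345.2×0.213 = 425.56 t/h.
Product flow = 556.85 + 345.2 = 902.05 t/h; glycerol fraction = 0.472.

0.472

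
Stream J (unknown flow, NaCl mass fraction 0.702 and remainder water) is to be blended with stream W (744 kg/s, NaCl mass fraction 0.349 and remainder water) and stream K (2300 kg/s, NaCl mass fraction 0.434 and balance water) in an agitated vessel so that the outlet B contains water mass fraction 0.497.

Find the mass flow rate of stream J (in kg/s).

1373 kg/s

Let J be the unknown flow. Total out = 3044 + J.
water balance: 1786.1 + 0.298·J = 0.497·(3044 + J)
(0.298 − 0.497)·J = 0.497×3044 − 1786.1 = -273.28
J = -273.28 / -0.199 = 1373.2 kg/s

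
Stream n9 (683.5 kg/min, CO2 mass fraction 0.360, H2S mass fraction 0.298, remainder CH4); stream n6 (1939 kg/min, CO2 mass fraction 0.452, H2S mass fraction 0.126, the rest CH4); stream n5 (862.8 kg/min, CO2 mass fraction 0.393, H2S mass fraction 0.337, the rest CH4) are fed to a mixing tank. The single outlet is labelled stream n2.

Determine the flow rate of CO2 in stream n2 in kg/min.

CO2 out = CO2 in = 683.5×0.360 + 1939×0.452 + 862.8×0.393 = 1461.6 kg/min.

1462 kg/min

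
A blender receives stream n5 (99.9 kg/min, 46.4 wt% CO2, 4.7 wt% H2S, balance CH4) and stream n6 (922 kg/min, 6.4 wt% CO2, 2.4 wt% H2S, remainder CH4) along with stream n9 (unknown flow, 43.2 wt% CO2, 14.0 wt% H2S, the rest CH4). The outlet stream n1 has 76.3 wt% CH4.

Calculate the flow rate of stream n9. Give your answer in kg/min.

Let n9 be the unknown flow. Total out = 1021.9 + n9.
CH4 balance: 889.72 + 0.428·n9 = 0.763·(1021.9 + n9)
(0.428 − 0.763)·n9 = 0.763×1021.9 − 889.72 = -110.01
n9 = -110.01 / -0.335 = 328.37 kg/min

328.4 kg/min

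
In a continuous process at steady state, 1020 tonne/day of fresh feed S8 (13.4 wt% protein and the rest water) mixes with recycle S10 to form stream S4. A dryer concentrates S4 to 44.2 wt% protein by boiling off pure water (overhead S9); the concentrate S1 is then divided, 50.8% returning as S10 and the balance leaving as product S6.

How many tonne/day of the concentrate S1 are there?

Overall protein balance (none leaves overhead): protein in fresh feed = protein in product, i.e. 1020×0.134 = (1−0.508)·S1·0.442.
S1 = 136.68/(0.442×0.492) = 628.52 tonne/day.

628.5 tonne/day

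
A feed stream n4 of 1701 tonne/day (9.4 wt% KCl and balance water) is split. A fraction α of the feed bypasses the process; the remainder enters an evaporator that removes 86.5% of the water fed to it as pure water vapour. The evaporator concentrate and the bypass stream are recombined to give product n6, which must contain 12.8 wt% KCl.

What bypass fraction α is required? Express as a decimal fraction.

0.661

All 1701×0.094 = 159.89 tonne/day of KCl reaches n6, so n6 = 159.89/0.128 = 1249.2 tonne/day and vapour = 451.83 tonne/day.
The evaporator receives (1−α)·1701 of feed at 0.906 water and removes 0.865 of that water:
0.865×0.906×(1−α)×1701 = 451.83
(1−α) = 451.83/1333.1 = 0.3389;  α = 0.6611.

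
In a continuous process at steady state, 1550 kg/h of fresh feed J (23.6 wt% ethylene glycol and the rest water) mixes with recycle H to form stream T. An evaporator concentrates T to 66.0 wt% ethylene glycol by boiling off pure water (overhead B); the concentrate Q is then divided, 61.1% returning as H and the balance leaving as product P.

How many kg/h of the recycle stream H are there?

870.5 kg/h

Overall ethylene glycol balance (none leaves overhead): ethylene glycol in fresh feed = ethylene glycol in product, i.e. 1550×0.236 = (1−0.611)·Q·0.660.
Q = 365.8/(0.660×0.389) = 1424.8 kg/h.
Recycle H = 0.611×1424.8 = 870.55 kg/h.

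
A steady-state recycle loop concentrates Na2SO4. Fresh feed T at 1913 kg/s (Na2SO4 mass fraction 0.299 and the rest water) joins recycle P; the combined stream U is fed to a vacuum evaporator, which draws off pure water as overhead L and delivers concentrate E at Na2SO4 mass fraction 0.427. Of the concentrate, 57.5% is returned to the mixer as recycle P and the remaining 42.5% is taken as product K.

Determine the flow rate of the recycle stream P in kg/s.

1812 kg/s

Overall Na2SO4 balance (none leaves overhead): Na2SO4 in fresh feed = Na2SO4 in product, i.e. 1913×0.299 = (1−0.575)·E·0.427.
E = 571.99/(0.427×0.425) = 3151.9 kg/s.
Recycle P = 0.575×3151.9 = 1812.3 kg/s.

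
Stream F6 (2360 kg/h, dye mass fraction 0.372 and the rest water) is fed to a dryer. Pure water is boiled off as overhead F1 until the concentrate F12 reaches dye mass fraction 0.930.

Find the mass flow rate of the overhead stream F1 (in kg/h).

1416 kg/h

dye is conserved: 2360×0.372 = 877.92 kg/h all reports to the concentrate.
Concentrate = 877.92/(target fraction) = 944 kg/h.
Overhead = 2360 − 944 = 1416 kg/h.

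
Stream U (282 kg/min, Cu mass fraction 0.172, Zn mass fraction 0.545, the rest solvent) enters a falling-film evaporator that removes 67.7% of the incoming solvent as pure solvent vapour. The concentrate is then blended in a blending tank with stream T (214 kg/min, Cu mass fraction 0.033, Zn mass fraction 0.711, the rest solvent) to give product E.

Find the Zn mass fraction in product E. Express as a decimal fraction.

Vapour removed = 0.677×0.283×282 = 54.029 kg/min; concentrate = 227.97 kg/min.
Zn reaching the mixer = 153.69 (from concentrate) + 214×0.711 = 305.84 kg/min.
Product flow = 227.97 + 214 = 441.97 kg/min; Zn fraction = 0.692.

0.692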